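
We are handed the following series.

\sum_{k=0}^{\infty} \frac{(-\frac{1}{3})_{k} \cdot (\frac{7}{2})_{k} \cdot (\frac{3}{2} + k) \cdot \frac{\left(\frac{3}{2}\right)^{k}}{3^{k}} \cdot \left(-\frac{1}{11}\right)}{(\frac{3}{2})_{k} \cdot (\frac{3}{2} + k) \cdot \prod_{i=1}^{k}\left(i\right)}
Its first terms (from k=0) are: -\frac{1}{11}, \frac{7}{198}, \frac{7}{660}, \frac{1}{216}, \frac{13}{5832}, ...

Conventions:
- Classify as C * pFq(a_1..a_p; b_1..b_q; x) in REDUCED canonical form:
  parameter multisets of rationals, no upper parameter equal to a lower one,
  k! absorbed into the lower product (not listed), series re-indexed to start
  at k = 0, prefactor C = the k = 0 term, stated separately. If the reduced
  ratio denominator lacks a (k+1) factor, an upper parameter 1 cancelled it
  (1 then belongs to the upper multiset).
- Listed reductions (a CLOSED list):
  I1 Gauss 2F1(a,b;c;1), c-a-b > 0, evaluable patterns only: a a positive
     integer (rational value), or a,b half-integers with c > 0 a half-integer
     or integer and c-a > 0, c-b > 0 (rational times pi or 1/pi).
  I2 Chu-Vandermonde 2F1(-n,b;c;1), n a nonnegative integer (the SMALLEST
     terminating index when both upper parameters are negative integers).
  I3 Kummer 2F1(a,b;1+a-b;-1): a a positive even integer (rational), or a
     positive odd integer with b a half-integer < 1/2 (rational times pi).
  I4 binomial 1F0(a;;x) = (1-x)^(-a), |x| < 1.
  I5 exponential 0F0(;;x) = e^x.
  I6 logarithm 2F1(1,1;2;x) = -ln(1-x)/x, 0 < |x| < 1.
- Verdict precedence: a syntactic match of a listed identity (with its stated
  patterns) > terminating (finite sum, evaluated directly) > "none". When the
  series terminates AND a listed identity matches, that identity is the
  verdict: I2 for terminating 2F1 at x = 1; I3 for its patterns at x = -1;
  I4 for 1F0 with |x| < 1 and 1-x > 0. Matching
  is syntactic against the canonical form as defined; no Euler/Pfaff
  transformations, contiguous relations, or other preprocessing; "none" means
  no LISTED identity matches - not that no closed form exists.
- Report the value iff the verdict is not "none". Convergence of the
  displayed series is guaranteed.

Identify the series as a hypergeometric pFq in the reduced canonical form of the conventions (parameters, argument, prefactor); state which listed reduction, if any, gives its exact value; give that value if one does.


Key observation: t_0 = -\frac{1}{11} here, and the product of the first k integers (C = -1/11, x = 1/2) is k!.
Adjacent-term ratio: r(k) = \frac{1}{2} * (k-\frac{1}{3}) (k+\frac{7}{2}) / [(k+\frac{3}{2}) (k+1)] - rational; roots negated = parameters, x = \frac{1}{2}, C = -\frac{1}{11}.

Reduced: x = \frac{1}{2}, 2F1, upper = {-\frac{1}{3}, \frac{7}{2}}, lower = {\frac{3}{2}}, C = -\frac{1}{11}. Verdict: none. No listed pattern accepts 2F1(-\frac{1}{3}, \frac{7}{2}; \frac{3}{2}; \frac{1}{2}).


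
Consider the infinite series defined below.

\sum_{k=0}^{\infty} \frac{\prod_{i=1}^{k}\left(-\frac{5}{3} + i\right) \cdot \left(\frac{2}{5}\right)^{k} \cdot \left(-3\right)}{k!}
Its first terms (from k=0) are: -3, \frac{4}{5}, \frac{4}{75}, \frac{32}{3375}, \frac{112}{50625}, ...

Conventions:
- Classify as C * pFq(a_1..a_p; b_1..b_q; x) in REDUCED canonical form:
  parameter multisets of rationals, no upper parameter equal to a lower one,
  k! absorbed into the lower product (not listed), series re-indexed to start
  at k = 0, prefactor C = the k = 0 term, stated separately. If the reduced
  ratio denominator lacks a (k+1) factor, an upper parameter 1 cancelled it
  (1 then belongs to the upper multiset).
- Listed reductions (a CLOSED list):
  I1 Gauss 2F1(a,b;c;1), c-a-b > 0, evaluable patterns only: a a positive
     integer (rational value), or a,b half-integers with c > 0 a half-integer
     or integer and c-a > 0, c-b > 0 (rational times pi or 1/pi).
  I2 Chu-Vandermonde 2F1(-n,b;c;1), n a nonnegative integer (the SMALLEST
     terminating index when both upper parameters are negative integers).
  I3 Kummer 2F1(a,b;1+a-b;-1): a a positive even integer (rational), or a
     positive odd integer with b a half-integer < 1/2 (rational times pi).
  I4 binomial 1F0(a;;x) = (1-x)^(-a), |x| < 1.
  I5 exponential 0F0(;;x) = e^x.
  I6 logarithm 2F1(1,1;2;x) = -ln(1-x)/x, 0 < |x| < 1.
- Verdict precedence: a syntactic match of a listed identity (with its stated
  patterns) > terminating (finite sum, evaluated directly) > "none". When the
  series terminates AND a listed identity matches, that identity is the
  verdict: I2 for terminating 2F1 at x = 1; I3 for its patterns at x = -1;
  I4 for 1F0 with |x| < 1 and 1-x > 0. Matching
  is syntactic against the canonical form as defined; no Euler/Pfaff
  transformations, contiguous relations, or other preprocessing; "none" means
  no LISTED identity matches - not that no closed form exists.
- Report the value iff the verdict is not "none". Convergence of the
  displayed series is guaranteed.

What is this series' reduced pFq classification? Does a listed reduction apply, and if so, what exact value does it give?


Structural cue: t_0 = -3 here, and the running product (C = -3) telescopes to a rising factorial.
Term ratio: r(k) = \frac{2}{5} * (k-\frac{2}{3}) / [(k+1)] - rational; roots negated = parameters, x = \frac{2}{5}, C = -3.

With C = -3: the canonical form is 1F0(-\frac{2}{3}; -; \frac{2}{5}). Verdict (x = \frac{2}{5}): the binomial series (I4) applies (the 1F0 binomial series: exponent 2/3, x = \frac{2}{5}). Value: \left(-3\right) \cdot \left(\frac{3}{5}\right)^{\frac{2}{3}}.


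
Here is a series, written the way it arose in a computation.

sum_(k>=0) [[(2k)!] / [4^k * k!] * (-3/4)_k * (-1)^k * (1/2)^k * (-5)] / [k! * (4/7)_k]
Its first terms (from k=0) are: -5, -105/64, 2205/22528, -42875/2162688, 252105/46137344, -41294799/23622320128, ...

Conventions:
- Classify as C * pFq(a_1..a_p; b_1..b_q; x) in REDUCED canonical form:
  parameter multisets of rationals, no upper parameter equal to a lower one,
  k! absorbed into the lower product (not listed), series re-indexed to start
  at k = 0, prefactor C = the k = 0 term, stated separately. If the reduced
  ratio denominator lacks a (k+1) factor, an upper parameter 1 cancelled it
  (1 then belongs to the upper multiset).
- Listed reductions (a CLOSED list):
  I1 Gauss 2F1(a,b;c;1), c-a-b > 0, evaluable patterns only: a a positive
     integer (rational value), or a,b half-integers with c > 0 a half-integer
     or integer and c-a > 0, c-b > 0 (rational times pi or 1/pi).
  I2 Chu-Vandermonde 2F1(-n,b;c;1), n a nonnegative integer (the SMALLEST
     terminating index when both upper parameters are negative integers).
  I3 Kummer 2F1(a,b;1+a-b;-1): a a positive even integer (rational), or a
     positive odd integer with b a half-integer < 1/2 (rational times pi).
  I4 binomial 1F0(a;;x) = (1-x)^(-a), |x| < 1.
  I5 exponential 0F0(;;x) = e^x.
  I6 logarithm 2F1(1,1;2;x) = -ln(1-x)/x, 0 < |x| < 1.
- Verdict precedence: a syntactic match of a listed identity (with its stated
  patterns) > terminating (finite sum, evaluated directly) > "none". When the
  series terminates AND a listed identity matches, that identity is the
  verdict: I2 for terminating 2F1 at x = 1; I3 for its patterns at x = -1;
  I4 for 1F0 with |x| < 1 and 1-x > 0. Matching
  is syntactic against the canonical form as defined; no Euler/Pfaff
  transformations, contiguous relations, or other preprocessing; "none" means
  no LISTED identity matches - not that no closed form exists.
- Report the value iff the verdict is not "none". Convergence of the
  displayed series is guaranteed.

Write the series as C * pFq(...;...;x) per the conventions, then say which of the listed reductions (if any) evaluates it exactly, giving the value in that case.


Prefactor -5, argument -1/2: 2F1 with upper {-3/4, 1/2} over lower {4/7}. Verdict: no listed reduction: x = -1/2 and upper {-3/4, 1/2} fail every I1-I6 pattern.

Key observation: t_0 being -5, the (2k)!/(4^k k!) block (C = -5) is the Pochhammer (1/2)_k.
Ratio: r(k) = (-1/2) * (k-3/4) (k+1/2) / [(k+4/7) (k+1)] - rational in k, leading ratio (-1/2); with t_0 = -5, classification follows.


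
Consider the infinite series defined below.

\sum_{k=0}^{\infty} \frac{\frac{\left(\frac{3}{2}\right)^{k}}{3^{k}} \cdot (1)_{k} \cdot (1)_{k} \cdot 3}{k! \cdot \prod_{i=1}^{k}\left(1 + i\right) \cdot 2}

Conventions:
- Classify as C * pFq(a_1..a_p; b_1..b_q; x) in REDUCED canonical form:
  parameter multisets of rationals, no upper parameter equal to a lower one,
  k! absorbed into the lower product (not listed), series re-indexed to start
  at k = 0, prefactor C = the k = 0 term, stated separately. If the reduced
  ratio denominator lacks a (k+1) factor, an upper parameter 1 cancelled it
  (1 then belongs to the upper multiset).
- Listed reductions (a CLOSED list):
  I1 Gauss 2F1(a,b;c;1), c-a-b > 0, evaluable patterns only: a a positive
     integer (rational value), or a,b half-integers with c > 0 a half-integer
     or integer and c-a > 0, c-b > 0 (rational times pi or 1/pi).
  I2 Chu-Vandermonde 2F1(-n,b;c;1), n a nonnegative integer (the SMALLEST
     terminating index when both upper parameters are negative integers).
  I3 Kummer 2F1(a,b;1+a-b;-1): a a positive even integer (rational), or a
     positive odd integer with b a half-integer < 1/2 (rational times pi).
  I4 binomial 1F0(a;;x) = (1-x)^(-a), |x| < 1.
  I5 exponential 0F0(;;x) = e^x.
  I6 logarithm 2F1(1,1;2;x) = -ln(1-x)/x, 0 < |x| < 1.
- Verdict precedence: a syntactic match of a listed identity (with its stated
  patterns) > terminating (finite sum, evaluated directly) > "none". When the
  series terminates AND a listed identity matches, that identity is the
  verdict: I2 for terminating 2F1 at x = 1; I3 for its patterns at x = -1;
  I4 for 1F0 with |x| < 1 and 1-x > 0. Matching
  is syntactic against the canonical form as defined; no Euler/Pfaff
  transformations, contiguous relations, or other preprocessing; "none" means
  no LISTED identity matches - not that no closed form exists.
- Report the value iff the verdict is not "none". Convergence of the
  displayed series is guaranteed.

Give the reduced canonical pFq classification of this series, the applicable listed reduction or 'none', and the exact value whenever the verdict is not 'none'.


x = \frac{1}{2} here; the reduced form reads 2F1, upper {1, 1}, lower {2}, C = \frac{3}{2}. Verdict: the I6 logarithm reduction applies (the logarithm: parameters (1,1;2), x = \frac{1}{2}). Hence: \left(-3\right) \cdot \ln\left(\frac{1}{2}\right).

Key step: t_0 = \frac{3}{2} here, and the lower running product (prefactor 3/2) is a rising factorial.
Adjacent-term ratio: r(k) = \frac{1}{2} * (k+1) (k+1) / [(k+2) (k+1)] - poly over poly, x = \frac{1}{2} from leading terms; C = \frac{3}{2} at k = 0.


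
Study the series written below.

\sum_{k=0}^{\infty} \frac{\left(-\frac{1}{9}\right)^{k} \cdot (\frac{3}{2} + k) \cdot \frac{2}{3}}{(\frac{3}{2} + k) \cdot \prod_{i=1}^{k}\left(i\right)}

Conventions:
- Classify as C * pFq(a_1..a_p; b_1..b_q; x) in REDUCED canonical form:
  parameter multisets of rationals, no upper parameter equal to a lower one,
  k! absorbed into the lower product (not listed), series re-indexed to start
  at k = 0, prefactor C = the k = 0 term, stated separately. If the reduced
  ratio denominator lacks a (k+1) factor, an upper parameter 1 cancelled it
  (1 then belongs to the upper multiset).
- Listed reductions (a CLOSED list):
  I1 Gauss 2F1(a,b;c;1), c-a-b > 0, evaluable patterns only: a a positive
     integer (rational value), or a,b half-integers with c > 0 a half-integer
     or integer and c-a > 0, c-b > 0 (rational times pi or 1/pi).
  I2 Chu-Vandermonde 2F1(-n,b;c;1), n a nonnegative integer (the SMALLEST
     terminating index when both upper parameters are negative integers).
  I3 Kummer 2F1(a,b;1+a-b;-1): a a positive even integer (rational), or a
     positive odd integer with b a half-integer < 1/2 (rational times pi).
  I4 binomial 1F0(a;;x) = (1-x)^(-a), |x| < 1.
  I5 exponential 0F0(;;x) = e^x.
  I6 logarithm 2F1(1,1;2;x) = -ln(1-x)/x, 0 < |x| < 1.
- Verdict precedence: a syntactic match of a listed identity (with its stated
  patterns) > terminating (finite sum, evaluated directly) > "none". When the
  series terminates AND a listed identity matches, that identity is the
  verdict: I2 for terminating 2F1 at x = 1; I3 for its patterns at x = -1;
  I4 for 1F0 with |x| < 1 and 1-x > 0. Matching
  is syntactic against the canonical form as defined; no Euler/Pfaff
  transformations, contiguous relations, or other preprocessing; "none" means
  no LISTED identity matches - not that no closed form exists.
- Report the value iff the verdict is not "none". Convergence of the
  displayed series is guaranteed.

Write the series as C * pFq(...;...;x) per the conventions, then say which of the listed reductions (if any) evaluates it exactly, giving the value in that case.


With C = \frac{2}{3}: the canonical form is 0F0(-; -; -\frac{1}{9}). Verdict: this is the I5 exponential reduction (the 0F0 exponential series at x = -\frac{1}{9}). Hence: \frac{2}{3} \cdot e^{-\frac{1}{9}}.

Key step: x = -\frac{1}{9} and striking the common factor k + 3/2 reduces the term (C = 2/3).
Term ratio: r(k) = -\frac{1}{9} * 1 / [(k+1)] - poly over poly, x = -\frac{1}{9} from leading terms; C = \frac{2}{3} at k = 0.


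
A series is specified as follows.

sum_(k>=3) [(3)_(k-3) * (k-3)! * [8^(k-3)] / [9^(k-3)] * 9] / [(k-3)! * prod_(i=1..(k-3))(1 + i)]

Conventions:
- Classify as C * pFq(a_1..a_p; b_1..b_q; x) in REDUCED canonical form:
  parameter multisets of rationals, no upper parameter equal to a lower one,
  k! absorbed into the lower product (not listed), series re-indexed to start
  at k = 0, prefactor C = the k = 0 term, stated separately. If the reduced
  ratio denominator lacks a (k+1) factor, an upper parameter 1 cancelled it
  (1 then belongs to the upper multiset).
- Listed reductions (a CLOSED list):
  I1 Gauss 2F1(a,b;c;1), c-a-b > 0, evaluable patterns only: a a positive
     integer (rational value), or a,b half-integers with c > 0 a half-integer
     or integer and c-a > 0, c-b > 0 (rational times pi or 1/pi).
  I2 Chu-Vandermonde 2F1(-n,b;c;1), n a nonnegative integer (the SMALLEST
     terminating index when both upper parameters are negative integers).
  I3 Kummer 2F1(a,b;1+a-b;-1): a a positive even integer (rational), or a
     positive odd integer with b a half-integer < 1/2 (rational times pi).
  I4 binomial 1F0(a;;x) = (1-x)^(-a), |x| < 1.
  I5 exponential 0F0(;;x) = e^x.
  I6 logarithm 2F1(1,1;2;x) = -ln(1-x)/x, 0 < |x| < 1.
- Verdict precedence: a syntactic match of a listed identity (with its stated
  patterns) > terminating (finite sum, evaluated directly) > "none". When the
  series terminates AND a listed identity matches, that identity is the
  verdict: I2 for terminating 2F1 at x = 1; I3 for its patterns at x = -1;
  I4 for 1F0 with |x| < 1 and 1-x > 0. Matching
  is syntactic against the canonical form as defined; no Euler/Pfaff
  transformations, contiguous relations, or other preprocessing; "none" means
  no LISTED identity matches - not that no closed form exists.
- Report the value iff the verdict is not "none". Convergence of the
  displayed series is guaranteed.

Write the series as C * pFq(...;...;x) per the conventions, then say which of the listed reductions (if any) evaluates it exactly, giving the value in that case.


Structural cue: t_0 = 9 here, and the factorial ratio (prefactor 9) (k+a-1)!/(a-1)! is a rising factorial (a)_k.
Ratio: r(k) = (8/9) * (k+1) (k+3) / [(k+2) (k+1)] - rational in k, leading ratio (8/9); with t_0 = 9, classification follows.

x = 8/9 here; the reduced form reads 2F1, upper {1, 3}, lower {2}, C = 9. Verdict: none here - no I1-I6 shape fits x = 8/9 with lower {2}.


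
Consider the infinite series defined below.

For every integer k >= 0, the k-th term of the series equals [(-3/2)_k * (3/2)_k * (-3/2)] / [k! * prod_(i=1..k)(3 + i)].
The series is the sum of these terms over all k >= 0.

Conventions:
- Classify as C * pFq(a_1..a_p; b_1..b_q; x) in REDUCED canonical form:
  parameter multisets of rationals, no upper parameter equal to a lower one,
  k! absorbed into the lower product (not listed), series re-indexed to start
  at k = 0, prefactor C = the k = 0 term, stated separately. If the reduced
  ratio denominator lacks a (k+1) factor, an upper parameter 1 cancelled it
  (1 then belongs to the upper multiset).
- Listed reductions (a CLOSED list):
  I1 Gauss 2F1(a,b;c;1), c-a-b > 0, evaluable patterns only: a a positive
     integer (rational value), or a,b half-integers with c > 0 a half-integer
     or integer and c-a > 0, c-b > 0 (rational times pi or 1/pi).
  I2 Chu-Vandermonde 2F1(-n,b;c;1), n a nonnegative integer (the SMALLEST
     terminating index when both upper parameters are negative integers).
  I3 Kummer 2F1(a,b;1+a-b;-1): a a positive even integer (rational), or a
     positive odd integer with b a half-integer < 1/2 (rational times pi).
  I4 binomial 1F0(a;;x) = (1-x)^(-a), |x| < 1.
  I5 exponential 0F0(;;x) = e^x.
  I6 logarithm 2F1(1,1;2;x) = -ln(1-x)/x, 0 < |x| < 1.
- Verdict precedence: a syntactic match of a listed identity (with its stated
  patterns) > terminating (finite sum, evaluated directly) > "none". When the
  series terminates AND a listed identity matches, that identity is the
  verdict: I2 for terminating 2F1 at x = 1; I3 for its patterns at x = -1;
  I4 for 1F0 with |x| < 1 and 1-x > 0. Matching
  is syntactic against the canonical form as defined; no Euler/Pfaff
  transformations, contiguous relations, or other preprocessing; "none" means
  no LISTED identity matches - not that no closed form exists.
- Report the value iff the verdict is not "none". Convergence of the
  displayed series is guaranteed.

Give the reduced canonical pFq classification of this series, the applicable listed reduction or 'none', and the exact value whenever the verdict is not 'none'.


Structural cue: with t_0 = -3/2, the lower running product (C = -3/2, x = 1) is a rising factorial.
Adjacent-term ratio: r(k) = 1 * (k-3/2) (k+3/2) / [(k+4) (k+1)] - rational in k. x = 1; t_0 = -3/2; negate the roots.

x = 1 here; the reduced form reads 2F1, upper {-3/2, 3/2}, lower {4}, C = -3/2. Verdict: this is Gauss (I1, half-integer pattern) (x = 1; upper {-3/2, 3/2} half-integers, c = 4 in the evaluable pattern). Exact value: (-256/105) / pi.


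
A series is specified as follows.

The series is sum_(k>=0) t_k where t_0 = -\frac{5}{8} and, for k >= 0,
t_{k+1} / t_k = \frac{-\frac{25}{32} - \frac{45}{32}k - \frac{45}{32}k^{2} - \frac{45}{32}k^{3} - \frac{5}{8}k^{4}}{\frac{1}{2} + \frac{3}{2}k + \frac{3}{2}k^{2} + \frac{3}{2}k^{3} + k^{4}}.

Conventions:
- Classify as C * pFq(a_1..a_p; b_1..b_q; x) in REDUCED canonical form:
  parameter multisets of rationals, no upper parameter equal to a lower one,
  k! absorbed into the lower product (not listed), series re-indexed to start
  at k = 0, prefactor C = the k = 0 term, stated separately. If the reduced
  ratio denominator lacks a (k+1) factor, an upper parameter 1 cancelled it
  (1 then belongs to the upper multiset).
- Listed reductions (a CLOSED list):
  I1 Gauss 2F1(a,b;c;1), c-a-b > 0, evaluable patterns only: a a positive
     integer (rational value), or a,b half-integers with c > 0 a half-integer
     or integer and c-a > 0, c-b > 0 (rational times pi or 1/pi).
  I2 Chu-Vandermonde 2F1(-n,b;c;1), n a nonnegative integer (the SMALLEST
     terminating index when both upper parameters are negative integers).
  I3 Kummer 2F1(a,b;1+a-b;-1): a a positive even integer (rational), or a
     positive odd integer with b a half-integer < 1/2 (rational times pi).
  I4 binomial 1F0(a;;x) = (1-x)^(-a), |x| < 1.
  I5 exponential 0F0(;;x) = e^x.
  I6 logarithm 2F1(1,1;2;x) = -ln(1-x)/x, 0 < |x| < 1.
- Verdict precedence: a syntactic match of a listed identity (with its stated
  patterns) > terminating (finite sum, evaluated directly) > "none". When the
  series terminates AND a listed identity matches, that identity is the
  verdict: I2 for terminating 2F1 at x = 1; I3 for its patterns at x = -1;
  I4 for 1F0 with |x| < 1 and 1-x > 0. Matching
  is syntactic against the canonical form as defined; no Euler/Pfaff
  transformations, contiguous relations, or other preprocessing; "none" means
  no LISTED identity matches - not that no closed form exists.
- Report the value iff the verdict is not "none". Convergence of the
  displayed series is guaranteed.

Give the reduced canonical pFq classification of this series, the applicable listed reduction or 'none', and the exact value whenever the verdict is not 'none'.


At argument -\frac{5}{8}: a 2F1 with upper {1, \frac{5}{4}}, lower {\frac{1}{2}}, scaled by C = -\frac{5}{8}. Verdict: none - this 2F1 at x = -\frac{5}{8} matches no listed pattern, and upper {1, \frac{5}{4}} holds no stopper.

Key step: x = -\frac{5}{8} and roots of the ratio polynomials (prefactor -5/8) are the negated parameters.
Term ratio: r(k) = -\frac{5}{8} * (k+1) (k+\frac{5}{4}) / [(k+\frac{1}{2}) (k+1)] ; factor over Q: parameters, x = -\frac{5}{8}, and C = -\frac{5}{8}.


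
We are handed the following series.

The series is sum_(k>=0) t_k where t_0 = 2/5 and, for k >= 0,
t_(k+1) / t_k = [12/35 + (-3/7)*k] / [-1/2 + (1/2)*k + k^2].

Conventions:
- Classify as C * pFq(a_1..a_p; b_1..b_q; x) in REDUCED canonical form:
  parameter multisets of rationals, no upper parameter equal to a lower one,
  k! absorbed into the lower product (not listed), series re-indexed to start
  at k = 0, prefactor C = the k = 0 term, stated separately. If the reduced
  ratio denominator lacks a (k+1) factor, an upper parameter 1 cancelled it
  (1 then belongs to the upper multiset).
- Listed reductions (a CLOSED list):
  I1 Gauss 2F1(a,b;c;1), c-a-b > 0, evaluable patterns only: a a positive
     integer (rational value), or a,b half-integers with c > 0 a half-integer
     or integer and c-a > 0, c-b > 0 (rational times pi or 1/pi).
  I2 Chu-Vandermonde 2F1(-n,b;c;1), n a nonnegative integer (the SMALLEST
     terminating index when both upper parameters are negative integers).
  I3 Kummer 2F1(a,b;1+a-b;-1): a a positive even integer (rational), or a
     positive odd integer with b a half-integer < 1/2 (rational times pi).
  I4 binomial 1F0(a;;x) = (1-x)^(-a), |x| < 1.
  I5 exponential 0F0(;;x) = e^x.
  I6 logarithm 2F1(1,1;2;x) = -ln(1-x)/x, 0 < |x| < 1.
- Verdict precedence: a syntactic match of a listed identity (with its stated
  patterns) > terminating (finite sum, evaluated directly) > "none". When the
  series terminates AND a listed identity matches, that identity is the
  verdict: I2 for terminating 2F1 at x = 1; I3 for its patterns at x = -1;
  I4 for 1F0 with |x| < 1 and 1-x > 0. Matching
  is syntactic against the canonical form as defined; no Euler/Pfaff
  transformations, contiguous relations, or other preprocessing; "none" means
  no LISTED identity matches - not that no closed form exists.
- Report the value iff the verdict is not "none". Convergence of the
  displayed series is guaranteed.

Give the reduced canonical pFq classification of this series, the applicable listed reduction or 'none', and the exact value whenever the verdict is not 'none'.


The tell: x = (-3/7) and roots of the ratio polynomials (C = 2/5, x = -3/7) are the negated parameters.
Ratio: r(k) = (-3/7) * (k-4/5) / [(k-1/2) (k+1)] - rational in k. x = (-3/7); t_0 = 2/5; negate the roots.

The series (x = -3/7) is 1F1: upper {-4/5}, lower {-1/2}, prefactor 2/5. Verdict: no listed reduction: x = -3/7 and upper {-4/5} fail every I1-I6 pattern.


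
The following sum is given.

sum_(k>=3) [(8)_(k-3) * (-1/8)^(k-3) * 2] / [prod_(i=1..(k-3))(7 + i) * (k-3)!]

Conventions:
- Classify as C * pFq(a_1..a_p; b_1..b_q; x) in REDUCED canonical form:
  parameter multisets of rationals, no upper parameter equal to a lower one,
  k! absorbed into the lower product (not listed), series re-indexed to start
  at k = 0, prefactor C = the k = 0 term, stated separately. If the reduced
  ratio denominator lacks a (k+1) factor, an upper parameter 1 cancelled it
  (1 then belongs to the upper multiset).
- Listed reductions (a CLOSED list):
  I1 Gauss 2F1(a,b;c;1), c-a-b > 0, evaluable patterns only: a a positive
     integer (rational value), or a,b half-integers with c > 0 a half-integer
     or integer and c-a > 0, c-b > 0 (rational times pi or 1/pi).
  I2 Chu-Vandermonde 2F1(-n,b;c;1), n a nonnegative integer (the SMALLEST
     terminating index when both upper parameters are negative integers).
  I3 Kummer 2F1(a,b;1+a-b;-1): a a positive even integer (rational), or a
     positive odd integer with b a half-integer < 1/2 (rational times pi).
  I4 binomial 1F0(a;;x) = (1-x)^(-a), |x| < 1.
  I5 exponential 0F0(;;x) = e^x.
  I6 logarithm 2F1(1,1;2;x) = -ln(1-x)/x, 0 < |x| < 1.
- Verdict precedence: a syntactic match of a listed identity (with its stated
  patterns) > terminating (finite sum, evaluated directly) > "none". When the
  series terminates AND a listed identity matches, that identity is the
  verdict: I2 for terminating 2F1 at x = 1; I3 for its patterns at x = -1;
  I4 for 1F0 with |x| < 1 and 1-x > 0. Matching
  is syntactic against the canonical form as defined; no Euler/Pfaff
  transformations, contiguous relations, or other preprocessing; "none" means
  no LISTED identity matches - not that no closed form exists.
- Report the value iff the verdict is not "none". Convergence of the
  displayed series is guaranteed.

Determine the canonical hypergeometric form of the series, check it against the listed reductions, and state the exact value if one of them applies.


This is 2 * 0F0(-; -; -1/8) in reduced canonical form. Verdict: the I5 exponential reduction matches (the 0F0 exponential series at x = -1/8). Hence: 2 * e^(-1/8).

Key step: from the first term 2: the lower running product (C = 2) is a rising factorial.
Step ratio: r(k) = (-1/8) * 1 / [(k+1)] - rational in k, leading ratio (-1/8); with t_0 = 2, classification follows.


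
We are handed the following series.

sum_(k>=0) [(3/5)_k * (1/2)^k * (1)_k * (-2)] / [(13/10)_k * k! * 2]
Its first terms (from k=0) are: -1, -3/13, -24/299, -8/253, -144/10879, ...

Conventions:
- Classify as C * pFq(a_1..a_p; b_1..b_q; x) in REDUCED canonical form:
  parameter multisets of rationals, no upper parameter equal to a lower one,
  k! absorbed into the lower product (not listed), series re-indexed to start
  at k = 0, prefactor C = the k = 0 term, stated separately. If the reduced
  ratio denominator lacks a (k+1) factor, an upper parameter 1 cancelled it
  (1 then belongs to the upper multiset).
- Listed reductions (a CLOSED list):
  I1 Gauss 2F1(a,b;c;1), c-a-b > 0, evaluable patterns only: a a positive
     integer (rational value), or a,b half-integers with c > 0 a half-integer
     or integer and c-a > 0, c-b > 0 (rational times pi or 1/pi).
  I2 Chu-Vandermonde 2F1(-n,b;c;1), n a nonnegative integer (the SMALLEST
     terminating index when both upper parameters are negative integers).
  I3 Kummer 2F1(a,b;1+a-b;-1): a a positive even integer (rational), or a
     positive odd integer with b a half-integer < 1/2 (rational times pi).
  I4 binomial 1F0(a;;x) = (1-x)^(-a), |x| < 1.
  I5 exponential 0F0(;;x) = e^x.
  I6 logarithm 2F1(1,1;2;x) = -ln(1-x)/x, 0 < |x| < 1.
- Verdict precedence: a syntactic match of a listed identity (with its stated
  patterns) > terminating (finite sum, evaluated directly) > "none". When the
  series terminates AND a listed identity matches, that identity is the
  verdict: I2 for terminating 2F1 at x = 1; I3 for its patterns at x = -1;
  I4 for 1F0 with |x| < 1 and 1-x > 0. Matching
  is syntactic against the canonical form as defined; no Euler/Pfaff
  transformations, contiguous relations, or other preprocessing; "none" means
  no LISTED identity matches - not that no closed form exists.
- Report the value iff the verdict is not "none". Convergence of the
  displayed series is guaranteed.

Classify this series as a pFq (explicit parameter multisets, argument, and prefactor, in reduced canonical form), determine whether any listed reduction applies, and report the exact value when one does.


Prefactor -1, argument 1/2: 2F1 with upper {3/5, 1} over lower {13/10}. Verdict: none - at argument 1/2 the multisets {3/5, 1} ; {13/10} match no listed identity.

First insight: t_0 = -1 here, and the constant factors (prefactor -1) combine into one prefactor.
Consecutive-term ratio: r(k) = (1/2) * (k+3/5) (k+1) / [(k+13/10) (k+1)] - rational in k. x = (1/2); t_0 = -1; negate the roots.


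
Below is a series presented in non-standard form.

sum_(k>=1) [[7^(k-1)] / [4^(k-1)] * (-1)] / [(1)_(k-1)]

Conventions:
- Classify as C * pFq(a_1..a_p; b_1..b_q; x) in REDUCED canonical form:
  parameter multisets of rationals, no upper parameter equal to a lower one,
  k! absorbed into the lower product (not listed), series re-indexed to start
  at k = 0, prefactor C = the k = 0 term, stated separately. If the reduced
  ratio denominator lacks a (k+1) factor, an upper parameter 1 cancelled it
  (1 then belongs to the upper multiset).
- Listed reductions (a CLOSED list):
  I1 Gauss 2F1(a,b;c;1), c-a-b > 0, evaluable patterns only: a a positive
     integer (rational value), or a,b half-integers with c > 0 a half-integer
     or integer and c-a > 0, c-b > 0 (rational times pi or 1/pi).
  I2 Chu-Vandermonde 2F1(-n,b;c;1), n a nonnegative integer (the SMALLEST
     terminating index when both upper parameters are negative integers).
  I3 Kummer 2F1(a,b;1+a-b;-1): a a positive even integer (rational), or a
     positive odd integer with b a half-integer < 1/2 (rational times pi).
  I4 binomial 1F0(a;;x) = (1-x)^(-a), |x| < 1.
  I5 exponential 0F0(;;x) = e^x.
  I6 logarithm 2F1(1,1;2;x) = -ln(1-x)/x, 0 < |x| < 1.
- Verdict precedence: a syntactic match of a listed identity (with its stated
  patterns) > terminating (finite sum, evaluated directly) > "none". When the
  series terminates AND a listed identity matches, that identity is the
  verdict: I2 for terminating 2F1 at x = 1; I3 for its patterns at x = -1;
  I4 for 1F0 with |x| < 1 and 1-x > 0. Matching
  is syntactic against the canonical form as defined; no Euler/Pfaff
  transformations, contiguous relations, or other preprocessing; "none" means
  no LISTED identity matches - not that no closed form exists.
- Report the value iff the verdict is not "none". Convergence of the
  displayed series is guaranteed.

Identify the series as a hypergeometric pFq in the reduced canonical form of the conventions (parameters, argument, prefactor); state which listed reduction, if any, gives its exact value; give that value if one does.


This is -1 * 0F0(-; -; 7/4) in reduced canonical form. Verdict: the exponential series (I5) matches (the 0F0 exponential series at x = 7/4). Sum: (-1) * e^(7/4).

Structural cue: x = (7/4) and (1)_k (prefactor -1) is k! itself.
Adjacent-term ratio: r(k) = (7/4) * 1 / [(k+1)] - rational; roots negated = parameters, x = (7/4), C = -1.


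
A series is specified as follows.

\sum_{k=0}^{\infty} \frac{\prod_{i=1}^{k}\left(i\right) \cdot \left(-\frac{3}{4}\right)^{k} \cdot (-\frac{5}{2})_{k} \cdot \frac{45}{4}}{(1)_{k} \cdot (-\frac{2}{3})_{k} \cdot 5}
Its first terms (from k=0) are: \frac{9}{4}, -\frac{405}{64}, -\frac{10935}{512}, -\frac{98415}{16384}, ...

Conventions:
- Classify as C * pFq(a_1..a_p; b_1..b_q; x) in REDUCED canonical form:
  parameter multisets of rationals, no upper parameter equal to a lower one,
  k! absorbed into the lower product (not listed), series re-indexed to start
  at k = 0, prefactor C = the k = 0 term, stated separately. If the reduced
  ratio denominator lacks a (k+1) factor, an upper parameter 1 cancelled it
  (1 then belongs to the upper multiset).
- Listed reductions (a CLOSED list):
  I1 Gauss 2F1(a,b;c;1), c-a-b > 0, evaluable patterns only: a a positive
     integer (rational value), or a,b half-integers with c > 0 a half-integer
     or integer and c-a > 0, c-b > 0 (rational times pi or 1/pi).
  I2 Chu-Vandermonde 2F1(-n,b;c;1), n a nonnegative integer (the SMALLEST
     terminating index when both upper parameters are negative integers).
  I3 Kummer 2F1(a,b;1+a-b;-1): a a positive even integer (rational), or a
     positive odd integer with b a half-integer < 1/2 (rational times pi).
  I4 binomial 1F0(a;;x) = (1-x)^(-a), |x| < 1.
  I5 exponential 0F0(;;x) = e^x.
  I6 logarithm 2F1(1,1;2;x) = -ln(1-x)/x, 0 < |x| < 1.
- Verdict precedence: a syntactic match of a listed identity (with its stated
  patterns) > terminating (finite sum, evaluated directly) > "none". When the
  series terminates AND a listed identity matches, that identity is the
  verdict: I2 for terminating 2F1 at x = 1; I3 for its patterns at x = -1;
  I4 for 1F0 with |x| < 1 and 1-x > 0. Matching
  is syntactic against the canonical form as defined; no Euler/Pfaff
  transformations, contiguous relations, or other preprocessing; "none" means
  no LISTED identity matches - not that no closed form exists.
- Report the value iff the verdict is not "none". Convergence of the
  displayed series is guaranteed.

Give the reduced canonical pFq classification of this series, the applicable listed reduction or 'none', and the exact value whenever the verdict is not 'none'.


Key step: x = -\frac{3}{4} and the constant factors (C = 9/4) combine into one prefactor.
Adjacent-term ratio: r(k) = -\frac{3}{4} * (k-\frac{5}{2}) (k+1) / [(k-\frac{2}{3}) (k+1)] - rational; roots negated = parameters, x = -\frac{3}{4}, C = \frac{9}{4}.

Reduced: x = -\frac{3}{4}, 2F1, upper = {-\frac{5}{2}, 1}, lower = {-\frac{2}{3}}, C = \frac{9}{4}. Verdict: none. No listed pattern accepts 2F1(-\frac{5}{2}, 1; -\frac{2}{3}; -\frac{3}{4}).


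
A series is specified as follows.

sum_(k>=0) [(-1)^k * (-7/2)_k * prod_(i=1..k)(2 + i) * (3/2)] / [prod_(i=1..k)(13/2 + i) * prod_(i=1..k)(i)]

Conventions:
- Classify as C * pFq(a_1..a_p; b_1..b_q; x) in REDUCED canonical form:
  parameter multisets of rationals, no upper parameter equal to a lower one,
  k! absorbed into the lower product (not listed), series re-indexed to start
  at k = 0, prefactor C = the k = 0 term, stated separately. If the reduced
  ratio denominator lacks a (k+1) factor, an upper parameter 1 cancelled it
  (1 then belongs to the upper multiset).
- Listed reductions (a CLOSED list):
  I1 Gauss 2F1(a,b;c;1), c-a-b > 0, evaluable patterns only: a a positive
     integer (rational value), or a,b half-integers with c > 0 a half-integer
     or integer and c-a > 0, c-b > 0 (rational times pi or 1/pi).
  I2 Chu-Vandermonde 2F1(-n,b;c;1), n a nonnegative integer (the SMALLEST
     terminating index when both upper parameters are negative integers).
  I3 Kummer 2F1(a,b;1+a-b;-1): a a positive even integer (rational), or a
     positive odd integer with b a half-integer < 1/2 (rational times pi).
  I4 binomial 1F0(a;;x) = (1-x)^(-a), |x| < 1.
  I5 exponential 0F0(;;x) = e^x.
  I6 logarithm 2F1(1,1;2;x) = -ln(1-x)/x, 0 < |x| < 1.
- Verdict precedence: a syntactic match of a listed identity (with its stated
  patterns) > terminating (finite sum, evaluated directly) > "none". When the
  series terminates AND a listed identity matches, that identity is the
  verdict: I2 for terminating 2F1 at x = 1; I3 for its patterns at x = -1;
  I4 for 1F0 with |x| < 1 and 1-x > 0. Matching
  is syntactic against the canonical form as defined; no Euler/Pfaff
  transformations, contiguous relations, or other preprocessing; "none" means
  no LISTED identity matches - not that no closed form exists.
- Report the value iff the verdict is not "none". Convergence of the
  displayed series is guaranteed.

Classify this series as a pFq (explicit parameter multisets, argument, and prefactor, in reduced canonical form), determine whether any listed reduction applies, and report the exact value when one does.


With C = 3/2: the canonical form is 2F1(-7/2, 3; 15/2; -1). Verdict: Kummer's theorem (I3) applies (x = -1; c = 15/2 equals 1+a-b for upper {-7/2, 3}: listed pattern). Hence: (27027/16384) * pi.

First insight: from the first term 3/2: the lower running product (prefactor 3/2) is a rising factorial.
Ratio: r(k) = (-1) * (k-7/2) (k+3) / [(k+15/2) (k+1)] ; factor over Q: parameters, x = (-1), and C = 3/2.


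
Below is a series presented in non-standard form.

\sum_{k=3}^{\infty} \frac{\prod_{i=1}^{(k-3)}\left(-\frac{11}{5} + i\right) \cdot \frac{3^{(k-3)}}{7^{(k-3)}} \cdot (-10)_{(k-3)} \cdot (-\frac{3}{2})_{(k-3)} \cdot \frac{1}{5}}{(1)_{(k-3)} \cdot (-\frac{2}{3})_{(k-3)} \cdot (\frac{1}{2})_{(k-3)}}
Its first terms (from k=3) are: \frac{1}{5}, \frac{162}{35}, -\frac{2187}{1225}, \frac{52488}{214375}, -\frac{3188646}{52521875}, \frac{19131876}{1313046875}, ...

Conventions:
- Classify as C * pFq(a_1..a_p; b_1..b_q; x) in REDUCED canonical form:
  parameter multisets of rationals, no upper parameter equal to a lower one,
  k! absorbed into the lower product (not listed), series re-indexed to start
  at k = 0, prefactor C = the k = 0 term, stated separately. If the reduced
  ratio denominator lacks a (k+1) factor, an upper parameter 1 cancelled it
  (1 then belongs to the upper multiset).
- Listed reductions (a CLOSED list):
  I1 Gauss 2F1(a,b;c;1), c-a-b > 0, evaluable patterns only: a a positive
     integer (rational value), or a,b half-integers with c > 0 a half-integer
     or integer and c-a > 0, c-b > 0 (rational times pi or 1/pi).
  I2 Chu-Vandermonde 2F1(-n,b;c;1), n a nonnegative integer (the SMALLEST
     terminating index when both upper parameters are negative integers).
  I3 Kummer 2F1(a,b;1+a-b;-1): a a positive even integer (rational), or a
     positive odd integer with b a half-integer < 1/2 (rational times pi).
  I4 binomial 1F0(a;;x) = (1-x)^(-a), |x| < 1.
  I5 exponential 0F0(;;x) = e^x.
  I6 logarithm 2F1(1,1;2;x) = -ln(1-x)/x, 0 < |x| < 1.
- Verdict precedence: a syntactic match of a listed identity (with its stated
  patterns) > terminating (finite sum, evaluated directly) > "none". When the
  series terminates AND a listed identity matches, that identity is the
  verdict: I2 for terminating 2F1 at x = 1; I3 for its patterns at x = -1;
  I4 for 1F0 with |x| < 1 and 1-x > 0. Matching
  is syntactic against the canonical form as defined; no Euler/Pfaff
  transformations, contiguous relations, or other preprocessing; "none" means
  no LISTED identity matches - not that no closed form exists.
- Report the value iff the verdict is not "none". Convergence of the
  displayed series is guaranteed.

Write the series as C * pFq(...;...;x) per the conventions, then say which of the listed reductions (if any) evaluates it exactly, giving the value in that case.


This is \frac{1}{5} * 3F2(-10, -\frac{3}{2}, -\frac{6}{5}; -\frac{2}{3}, \frac{1}{2}; \frac{3}{7}) in reduced canonical form. Verdict: terminating - no listed pattern fits, but -10 in the upper list cuts the series at k = 10; direct evaluation. Its exact value is \frac{197272378604173859944348}{60896656920953369140625}.

First insight: t_0 being \frac{1}{5}, the two geometric factors (C = 1/5, x = 3/7) combine into one argument.
Consecutive-term ratio: r(k) = \frac{3}{7} * (k-10) (k-\frac{3}{2}) (k-\frac{6}{5}) / [(k-\frac{2}{3}) (k+\frac{1}{2}) (k+1)] - rational in k, leading ratio \frac{3}{7}; with t_0 = \frac{1}{5}, classification follows.


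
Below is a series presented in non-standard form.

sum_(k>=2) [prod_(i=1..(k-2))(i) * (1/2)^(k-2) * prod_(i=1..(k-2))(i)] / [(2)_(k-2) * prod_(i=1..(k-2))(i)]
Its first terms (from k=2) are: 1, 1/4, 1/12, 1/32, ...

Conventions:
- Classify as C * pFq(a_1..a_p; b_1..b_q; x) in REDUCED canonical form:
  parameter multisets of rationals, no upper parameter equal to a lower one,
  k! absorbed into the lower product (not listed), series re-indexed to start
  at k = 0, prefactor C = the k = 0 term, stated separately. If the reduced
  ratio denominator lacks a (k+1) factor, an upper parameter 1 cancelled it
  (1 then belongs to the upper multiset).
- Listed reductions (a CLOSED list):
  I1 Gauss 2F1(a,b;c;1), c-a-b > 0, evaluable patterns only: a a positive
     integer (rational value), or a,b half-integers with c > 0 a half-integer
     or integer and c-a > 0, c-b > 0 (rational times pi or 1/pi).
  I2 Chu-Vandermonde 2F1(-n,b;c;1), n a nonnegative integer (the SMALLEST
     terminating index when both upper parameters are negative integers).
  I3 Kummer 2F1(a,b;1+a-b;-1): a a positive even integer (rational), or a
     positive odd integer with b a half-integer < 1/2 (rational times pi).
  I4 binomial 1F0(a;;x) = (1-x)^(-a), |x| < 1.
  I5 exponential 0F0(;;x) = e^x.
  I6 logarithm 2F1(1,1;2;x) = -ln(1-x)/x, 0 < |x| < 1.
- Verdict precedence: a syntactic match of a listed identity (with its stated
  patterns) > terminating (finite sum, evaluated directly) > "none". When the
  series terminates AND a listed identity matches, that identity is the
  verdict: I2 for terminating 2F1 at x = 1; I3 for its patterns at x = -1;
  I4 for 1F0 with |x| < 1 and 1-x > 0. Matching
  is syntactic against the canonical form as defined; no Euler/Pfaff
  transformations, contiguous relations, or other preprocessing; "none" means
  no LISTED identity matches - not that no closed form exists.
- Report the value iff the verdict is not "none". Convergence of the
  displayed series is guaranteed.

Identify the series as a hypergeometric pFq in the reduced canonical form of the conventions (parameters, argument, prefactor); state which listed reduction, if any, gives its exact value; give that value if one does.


Prefactor 1, argument 1/2: 2F1 with upper {1, 1} over lower {2}. Verdict at x = 1/2: logarithm (I6) matches (the logarithm: parameters (1,1;2), x = 1/2). Exact value: (-2) * ln(1/2).

Structural cue: t_0 = 1 here, and the running product (C = 1, x = 1/2) telescopes to a rising factorial.
Ratio: r(k) = (1/2) * (k+1) (k+1) / [(k+2) (k+1)] - rational in k. x = (1/2); t_0 = 1; negate the roots.
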